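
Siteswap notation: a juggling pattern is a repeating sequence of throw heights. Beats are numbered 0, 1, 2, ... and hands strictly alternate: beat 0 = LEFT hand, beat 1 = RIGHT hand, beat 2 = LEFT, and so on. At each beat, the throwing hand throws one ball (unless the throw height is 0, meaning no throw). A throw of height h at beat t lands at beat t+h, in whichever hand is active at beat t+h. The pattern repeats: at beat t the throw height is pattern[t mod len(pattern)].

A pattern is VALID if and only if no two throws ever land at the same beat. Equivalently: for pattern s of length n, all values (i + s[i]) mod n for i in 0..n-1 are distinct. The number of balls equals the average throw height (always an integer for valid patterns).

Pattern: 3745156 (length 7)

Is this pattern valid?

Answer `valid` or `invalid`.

i=0: (i + s[i]) mod n = (0 + 3) mod 7 = 3
i=1: (i + s[i]) mod n = (1 + 7) mod 7 = 1
i=2: (i + s[i]) mod n = (2 + 4) mod 7 = 6
i=3: (i + s[i]) mod n = (3 + 5) mod 7 = 1
i=4: (i + s[i]) mod n = (4 + 1) mod 7 = 5
i=5: (i + s[i]) mod n = (5 + 5) mod 7 = 3
i=6: (i + s[i]) mod n = (6 + 6) mod 7 = 5
Residues: [3, 1, 6, 1, 5, 3, 5], distinct: False

Answer: invalid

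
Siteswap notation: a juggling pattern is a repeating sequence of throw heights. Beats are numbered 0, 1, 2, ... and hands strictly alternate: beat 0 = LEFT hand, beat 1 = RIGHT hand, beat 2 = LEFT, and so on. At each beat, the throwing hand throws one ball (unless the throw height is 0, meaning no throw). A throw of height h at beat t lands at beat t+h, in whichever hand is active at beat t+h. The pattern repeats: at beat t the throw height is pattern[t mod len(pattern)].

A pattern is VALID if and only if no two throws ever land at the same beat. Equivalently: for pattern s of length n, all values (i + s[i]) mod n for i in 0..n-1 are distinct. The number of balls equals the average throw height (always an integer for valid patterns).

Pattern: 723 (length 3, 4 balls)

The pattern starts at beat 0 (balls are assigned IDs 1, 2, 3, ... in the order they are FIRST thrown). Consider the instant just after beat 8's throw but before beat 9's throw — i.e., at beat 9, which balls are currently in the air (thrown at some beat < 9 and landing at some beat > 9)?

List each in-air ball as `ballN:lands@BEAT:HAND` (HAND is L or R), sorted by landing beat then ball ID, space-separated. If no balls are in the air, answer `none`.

Answer: ball2:lands@10:L ball3:lands@11:R ball4:lands@13:R

Derivation:
Beat 0 (L): throw ball1 h=7 -> lands@7:R; in-air after throw: [b1@7:R]
Beat 1 (R): throw ball2 h=2 -> lands@3:R; in-air after throw: [b2@3:R b1@7:R]
Beat 2 (L): throw ball3 h=3 -> lands@5:R; in-air after throw: [b2@3:R b3@5:R b1@7:R]
Beat 3 (R): throw ball2 h=7 -> lands@10:L; in-air after throw: [b3@5:R b1@7:R b2@10:L]
Beat 4 (L): throw ball4 h=2 -> lands@6:L; in-air after throw: [b3@5:R b4@6:L b1@7:R b2@10:L]
Beat 5 (R): throw ball3 h=3 -> lands@8:L; in-air after throw: [b4@6:L b1@7:R b3@8:L b2@10:L]
Beat 6 (L): throw ball4 h=7 -> lands@13:R; in-air after throw: [b1@7:R b3@8:L b2@10:L b4@13:R]
Beat 7 (R): throw ball1 h=2 -> lands@9:R; in-air after throw: [b3@8:L b1@9:R b2@10:L b4@13:R]
Beat 8 (L): throw ball3 h=3 -> lands@11:R; in-air after throw: [b1@9:R b2@10:L b3@11:R b4@13:R]
Beat 9 (R): throw ball1 h=7 -> lands@16:L; in-air after throw: [b2@10:L b3@11:R b4@13:R b1@16:L]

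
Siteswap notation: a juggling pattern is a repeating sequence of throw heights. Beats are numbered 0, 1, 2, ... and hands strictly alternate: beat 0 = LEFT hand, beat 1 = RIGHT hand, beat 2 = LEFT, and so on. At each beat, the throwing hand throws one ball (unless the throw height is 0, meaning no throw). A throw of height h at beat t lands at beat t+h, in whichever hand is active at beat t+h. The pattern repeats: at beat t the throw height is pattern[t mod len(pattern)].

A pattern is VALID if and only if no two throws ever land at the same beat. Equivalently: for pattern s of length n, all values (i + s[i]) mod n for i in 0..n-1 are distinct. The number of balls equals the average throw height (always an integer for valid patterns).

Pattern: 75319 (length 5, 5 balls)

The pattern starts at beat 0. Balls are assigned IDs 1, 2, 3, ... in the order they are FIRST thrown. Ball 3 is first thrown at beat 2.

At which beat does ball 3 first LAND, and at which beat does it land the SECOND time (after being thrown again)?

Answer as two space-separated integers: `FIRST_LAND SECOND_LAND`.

Answer: 5 12

Derivation:
Beat 0 (L): throw ball1 h=7 -> lands@7:R; in-air after throw: [b1@7:R]
Beat 1 (R): throw ball2 h=5 -> lands@6:L; in-air after throw: [b2@6:L b1@7:R]
Beat 2 (L): throw ball3 h=3 -> lands@5:R; in-air after throw: [b3@5:R b2@6:L b1@7:R]
Beat 3 (R): throw ball4 h=1 -> lands@4:L; in-air after throw: [b4@4:L b3@5:R b2@6:L b1@7:R]
Beat 4 (L): throw ball4 h=9 -> lands@13:R; in-air after throw: [b3@5:R b2@6:L b1@7:R b4@13:R]
Beat 5 (R): throw ball3 h=7 -> lands@12:L; in-air after throw: [b2@6:L b1@7:R b3@12:L b4@13:R]
Beat 6 (L): throw ball2 h=5 -> lands@11:R; in-air after throw: [b1@7:R b2@11:R b3@12:L b4@13:R]
Beat 7 (R): throw ball1 h=3 -> lands@10:L; in-air after throw: [b1@10:L b2@11:R b3@12:L b4@13:R]
Beat 8 (L): throw ball5 h=1 -> lands@9:R; in-air after throw: [b5@9:R b1@10:L b2@11:R b3@12:L b4@13:R]
Beat 9 (R): throw ball5 h=9 -> lands@18:L; in-air after throw: [b1@10:L b2@11:R b3@12:L b4@13:R b5@18:L]
Beat 10 (L): throw ball1 h=7 -> lands@17:R; in-air after throw: [b2@11:R b3@12:L b4@13:R b1@17:R b5@18:L]
Beat 11 (R): throw ball2 h=5 -> lands@16:L; in-air after throw: [b3@12:L b4@13:R b2@16:L b1@17:R b5@18:L]
Beat 12 (L): throw ball3 h=3 -> lands@15:R; in-air after throw: [b4@13:R b3@15:R b2@16:L b1@17:R b5@18:L]
Ball 3: thrown@2 h=3 -> first land @5; rethrown@5 h=7 -> second land @12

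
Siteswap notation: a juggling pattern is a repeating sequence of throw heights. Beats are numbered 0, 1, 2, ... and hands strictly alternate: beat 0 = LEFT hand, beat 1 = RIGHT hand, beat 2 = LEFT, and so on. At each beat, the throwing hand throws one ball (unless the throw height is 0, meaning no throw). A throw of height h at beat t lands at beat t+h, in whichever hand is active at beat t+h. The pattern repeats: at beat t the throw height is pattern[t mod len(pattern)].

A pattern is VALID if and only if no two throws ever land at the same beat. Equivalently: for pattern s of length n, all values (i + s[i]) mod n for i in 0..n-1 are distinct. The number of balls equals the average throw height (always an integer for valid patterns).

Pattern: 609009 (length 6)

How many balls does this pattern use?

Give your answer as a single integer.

Answer: 4

Derivation:
Pattern = [6, 0, 9, 0, 0, 9], length n = 6
  position 0: throw height = 6, running sum = 6
  position 1: throw height = 0, running sum = 6
  position 2: throw height = 9, running sum = 15
  position 3: throw height = 0, running sum = 15
  position 4: throw height = 0, running sum = 15
  position 5: throw height = 9, running sum = 24
Total sum = 24; balls = sum / n = 24 / 6 = 4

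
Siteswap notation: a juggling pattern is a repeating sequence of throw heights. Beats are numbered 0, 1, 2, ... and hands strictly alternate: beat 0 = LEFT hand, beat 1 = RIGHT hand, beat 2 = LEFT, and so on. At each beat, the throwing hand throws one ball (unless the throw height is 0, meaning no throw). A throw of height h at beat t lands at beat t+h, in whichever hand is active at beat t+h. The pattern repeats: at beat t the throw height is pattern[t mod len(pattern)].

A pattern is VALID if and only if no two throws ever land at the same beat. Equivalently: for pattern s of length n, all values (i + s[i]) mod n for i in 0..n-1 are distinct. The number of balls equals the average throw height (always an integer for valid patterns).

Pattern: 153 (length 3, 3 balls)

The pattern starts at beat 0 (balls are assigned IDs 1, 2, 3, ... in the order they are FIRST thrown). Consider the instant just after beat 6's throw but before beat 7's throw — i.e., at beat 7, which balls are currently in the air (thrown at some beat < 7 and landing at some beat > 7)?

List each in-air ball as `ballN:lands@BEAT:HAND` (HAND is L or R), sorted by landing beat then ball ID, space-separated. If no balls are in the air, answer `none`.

Answer: ball2:lands@8:L ball3:lands@9:R

Derivation:
Beat 0 (L): throw ball1 h=1 -> lands@1:R; in-air after throw: [b1@1:R]
Beat 1 (R): throw ball1 h=5 -> lands@6:L; in-air after throw: [b1@6:L]
Beat 2 (L): throw ball2 h=3 -> lands@5:R; in-air after throw: [b2@5:R b1@6:L]
Beat 3 (R): throw ball3 h=1 -> lands@4:L; in-air after throw: [b3@4:L b2@5:R b1@6:L]
Beat 4 (L): throw ball3 h=5 -> lands@9:R; in-air after throw: [b2@5:R b1@6:L b3@9:R]
Beat 5 (R): throw ball2 h=3 -> lands@8:L; in-air after throw: [b1@6:L b2@8:L b3@9:R]
Beat 6 (L): throw ball1 h=1 -> lands@7:R; in-air after throw: [b1@7:R b2@8:L b3@9:R]
Beat 7 (R): throw ball1 h=5 -> lands@12:L; in-air after throw: [b2@8:L b3@9:R b1@12:L]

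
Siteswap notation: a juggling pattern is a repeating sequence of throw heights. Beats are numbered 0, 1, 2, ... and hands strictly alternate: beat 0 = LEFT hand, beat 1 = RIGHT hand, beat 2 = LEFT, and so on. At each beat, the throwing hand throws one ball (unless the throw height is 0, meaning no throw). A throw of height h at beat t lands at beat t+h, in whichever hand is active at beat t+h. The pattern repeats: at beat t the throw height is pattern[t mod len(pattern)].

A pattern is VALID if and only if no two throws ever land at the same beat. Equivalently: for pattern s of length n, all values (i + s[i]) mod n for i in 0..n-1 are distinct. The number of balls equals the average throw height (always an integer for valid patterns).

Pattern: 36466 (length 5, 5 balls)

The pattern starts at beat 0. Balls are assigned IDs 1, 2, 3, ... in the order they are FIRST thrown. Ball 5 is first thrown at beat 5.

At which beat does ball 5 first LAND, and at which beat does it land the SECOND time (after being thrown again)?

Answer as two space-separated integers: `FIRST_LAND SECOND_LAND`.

Answer: 8 14

Derivation:
Beat 0 (L): throw ball1 h=3 -> lands@3:R; in-air after throw: [b1@3:R]
Beat 1 (R): throw ball2 h=6 -> lands@7:R; in-air after throw: [b1@3:R b2@7:R]
Beat 2 (L): throw ball3 h=4 -> lands@6:L; in-air after throw: [b1@3:R b3@6:L b2@7:R]
Beat 3 (R): throw ball1 h=6 -> lands@9:R; in-air after throw: [b3@6:L b2@7:R b1@9:R]
Beat 4 (L): throw ball4 h=6 -> lands@10:L; in-air after throw: [b3@6:L b2@7:R b1@9:R b4@10:L]
Beat 5 (R): throw ball5 h=3 -> lands@8:L; in-air after throw: [b3@6:L b2@7:R b5@8:L b1@9:R b4@10:L]
Beat 6 (L): throw ball3 h=6 -> lands@12:L; in-air after throw: [b2@7:R b5@8:L b1@9:R b4@10:L b3@12:L]
Beat 7 (R): throw ball2 h=4 -> lands@11:R; in-air after throw: [b5@8:L b1@9:R b4@10:L b2@11:R b3@12:L]
Beat 8 (L): throw ball5 h=6 -> lands@14:L; in-air after throw: [b1@9:R b4@10:L b2@11:R b3@12:L b5@14:L]
Beat 9 (R): throw ball1 h=6 -> lands@15:R; in-air after throw: [b4@10:L b2@11:R b3@12:L b5@14:L b1@15:R]
Beat 10 (L): throw ball4 h=3 -> lands@13:R; in-air after throw: [b2@11:R b3@12:L b4@13:R b5@14:L b1@15:R]
Beat 11 (R): throw ball2 h=6 -> lands@17:R; in-air after throw: [b3@12:L b4@13:R b5@14:L b1@15:R b2@17:R]
Beat 12 (L): throw ball3 h=4 -> lands@16:L; in-air after throw: [b4@13:R b5@14:L b1@15:R b3@16:L b2@17:R]
Beat 13 (R): throw ball4 h=6 -> lands@19:R; in-air after throw: [b5@14:L b1@15:R b3@16:L b2@17:R b4@19:R]
Beat 14 (L): throw ball5 h=6 -> lands@20:L; in-air after throw: [b1@15:R b3@16:L b2@17:R b4@19:R b5@20:L]
Ball 5: thrown@5 h=3 -> first land @8; rethrown@8 h=6 -> second land @14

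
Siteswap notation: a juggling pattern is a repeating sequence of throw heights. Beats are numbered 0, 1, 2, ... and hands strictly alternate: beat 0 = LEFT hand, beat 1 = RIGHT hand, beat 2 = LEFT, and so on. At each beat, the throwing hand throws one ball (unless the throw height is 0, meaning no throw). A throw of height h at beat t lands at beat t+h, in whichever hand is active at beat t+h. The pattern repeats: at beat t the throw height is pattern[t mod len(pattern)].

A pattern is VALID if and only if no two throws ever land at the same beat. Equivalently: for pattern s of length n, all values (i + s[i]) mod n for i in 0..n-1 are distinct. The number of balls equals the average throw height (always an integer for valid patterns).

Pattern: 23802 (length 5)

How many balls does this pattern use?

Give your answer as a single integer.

Answer: 3

Derivation:
Pattern = [2, 3, 8, 0, 2], length n = 5
  position 0: throw height = 2, running sum = 2
  position 1: throw height = 3, running sum = 5
  position 2: throw height = 8, running sum = 13
  position 3: throw height = 0, running sum = 13
  position 4: throw height = 2, running sum = 15
Total sum = 15; balls = sum / n = 15 / 5 = 3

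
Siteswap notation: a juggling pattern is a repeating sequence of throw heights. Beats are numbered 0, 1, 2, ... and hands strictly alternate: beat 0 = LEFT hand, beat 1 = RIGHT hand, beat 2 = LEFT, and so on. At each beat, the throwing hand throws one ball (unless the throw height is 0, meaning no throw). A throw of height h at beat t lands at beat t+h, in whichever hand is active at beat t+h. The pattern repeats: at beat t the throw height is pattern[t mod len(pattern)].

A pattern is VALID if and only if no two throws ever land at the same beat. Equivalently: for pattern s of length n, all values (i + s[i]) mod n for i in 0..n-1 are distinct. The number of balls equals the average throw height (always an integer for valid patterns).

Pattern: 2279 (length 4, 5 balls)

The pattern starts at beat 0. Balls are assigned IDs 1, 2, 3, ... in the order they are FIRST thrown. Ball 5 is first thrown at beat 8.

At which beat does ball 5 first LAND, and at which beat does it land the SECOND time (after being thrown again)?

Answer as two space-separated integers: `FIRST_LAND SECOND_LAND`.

Beat 0 (L): throw ball1 h=2 -> lands@2:L; in-air after throw: [b1@2:L]
Beat 1 (R): throw ball2 h=2 -> lands@3:R; in-air after throw: [b1@2:L b2@3:R]
Beat 2 (L): throw ball1 h=7 -> lands@9:R; in-air after throw: [b2@3:R b1@9:R]
Beat 3 (R): throw ball2 h=9 -> lands@12:L; in-air after throw: [b1@9:R b2@12:L]
Beat 4 (L): throw ball3 h=2 -> lands@6:L; in-air after throw: [b3@6:L b1@9:R b2@12:L]
Beat 5 (R): throw ball4 h=2 -> lands@7:R; in-air after throw: [b3@6:L b4@7:R b1@9:R b2@12:L]
Beat 6 (L): throw ball3 h=7 -> lands@13:R; in-air after throw: [b4@7:R b1@9:R b2@12:L b3@13:R]
Beat 7 (R): throw ball4 h=9 -> lands@16:L; in-air after throw: [b1@9:R b2@12:L b3@13:R b4@16:L]
Beat 8 (L): throw ball5 h=2 -> lands@10:L; in-air after throw: [b1@9:R b5@10:L b2@12:L b3@13:R b4@16:L]
Beat 9 (R): throw ball1 h=2 -> lands@11:R; in-air after throw: [b5@10:L b1@11:R b2@12:L b3@13:R b4@16:L]
Beat 10 (L): throw ball5 h=7 -> lands@17:R; in-air after throw: [b1@11:R b2@12:L b3@13:R b4@16:L b5@17:R]
Beat 11 (R): throw ball1 h=9 -> lands@20:L; in-air after throw: [b2@12:L b3@13:R b4@16:L b5@17:R b1@20:L]
Beat 12 (L): throw ball2 h=2 -> lands@14:L; in-air after throw: [b3@13:R b2@14:L b4@16:L b5@17:R b1@20:L]
Beat 13 (R): throw ball3 h=2 -> lands@15:R; in-air after throw: [b2@14:L b3@15:R b4@16:L b5@17:R b1@20:L]
Beat 14 (L): throw ball2 h=7 -> lands@21:R; in-air after throw: [b3@15:R b4@16:L b5@17:R b1@20:L b2@21:R]
Beat 15 (R): throw ball3 h=9 -> lands@24:L; in-air after throw: [b4@16:L b5@17:R b1@20:L b2@21:R b3@24:L]
Beat 16 (L): throw ball4 h=2 -> lands@18:L; in-air after throw: [b5@17:R b4@18:L b1@20:L b2@21:R b3@24:L]
Beat 17 (R): throw ball5 h=2 -> lands@19:R; in-air after throw: [b4@18:L b5@19:R b1@20:L b2@21:R b3@24:L]
Ball 5: thrown@8 h=2 -> first land @10; rethrown@10 h=7 -> second land @17

Answer: 10 17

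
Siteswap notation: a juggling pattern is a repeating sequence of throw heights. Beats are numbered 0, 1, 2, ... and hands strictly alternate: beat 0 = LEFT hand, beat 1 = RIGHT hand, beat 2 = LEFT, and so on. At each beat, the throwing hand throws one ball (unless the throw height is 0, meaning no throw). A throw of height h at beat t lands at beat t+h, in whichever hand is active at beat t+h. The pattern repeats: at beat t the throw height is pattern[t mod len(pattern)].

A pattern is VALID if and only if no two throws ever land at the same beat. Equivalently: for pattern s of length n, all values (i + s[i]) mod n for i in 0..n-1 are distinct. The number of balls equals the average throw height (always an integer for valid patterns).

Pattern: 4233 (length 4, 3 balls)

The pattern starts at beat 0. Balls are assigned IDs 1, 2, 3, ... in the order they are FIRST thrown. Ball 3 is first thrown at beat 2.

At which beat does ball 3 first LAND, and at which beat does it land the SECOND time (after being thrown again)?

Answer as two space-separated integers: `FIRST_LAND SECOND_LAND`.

Answer: 5 7

Derivation:
Beat 0 (L): throw ball1 h=4 -> lands@4:L; in-air after throw: [b1@4:L]
Beat 1 (R): throw ball2 h=2 -> lands@3:R; in-air after throw: [b2@3:R b1@4:L]
Beat 2 (L): throw ball3 h=3 -> lands@5:R; in-air after throw: [b2@3:R b1@4:L b3@5:R]
Beat 3 (R): throw ball2 h=3 -> lands@6:L; in-air after throw: [b1@4:L b3@5:R b2@6:L]
Beat 4 (L): throw ball1 h=4 -> lands@8:L; in-air after throw: [b3@5:R b2@6:L b1@8:L]
Beat 5 (R): throw ball3 h=2 -> lands@7:R; in-air after throw: [b2@6:L b3@7:R b1@8:L]
Beat 6 (L): throw ball2 h=3 -> lands@9:R; in-air after throw: [b3@7:R b1@8:L b2@9:R]
Beat 7 (R): throw ball3 h=3 -> lands@10:L; in-air after throw: [b1@8:L b2@9:R b3@10:L]
Ball 3: thrown@2 h=3 -> first land @5; rethrown@5 h=2 -> second land @7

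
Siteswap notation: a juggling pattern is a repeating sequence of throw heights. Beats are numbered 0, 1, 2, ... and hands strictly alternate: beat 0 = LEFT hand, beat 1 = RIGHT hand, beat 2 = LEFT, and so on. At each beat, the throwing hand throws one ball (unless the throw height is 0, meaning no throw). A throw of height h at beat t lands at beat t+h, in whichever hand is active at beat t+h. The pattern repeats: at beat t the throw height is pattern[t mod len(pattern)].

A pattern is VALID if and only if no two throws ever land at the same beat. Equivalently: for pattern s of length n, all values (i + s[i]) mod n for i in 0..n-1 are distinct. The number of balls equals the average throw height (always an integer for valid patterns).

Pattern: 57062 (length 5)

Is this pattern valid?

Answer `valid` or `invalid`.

Answer: valid

Derivation:
i=0: (i + s[i]) mod n = (0 + 5) mod 5 = 0
i=1: (i + s[i]) mod n = (1 + 7) mod 5 = 3
i=2: (i + s[i]) mod n = (2 + 0) mod 5 = 2
i=3: (i + s[i]) mod n = (3 + 6) mod 5 = 4
i=4: (i + s[i]) mod n = (4 + 2) mod 5 = 1
Residues: [0, 3, 2, 4, 1], distinct: True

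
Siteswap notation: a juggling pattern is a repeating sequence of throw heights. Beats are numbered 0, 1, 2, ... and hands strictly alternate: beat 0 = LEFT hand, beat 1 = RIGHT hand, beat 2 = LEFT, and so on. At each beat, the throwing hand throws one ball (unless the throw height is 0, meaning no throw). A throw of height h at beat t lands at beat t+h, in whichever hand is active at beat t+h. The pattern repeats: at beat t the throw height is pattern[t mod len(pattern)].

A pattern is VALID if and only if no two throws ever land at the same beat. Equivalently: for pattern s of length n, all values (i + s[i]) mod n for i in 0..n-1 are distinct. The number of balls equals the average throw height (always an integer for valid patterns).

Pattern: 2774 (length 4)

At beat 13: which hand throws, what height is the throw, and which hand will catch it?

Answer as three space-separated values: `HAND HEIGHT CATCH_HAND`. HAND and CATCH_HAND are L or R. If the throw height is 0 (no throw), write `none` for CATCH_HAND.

Beat 13: 13 mod 2 = 1, so hand = R
Throw height = pattern[13 mod 4] = pattern[1] = 7
Lands at beat 13+7=20, 20 mod 2 = 0, so catch hand = L

Answer: R 7 L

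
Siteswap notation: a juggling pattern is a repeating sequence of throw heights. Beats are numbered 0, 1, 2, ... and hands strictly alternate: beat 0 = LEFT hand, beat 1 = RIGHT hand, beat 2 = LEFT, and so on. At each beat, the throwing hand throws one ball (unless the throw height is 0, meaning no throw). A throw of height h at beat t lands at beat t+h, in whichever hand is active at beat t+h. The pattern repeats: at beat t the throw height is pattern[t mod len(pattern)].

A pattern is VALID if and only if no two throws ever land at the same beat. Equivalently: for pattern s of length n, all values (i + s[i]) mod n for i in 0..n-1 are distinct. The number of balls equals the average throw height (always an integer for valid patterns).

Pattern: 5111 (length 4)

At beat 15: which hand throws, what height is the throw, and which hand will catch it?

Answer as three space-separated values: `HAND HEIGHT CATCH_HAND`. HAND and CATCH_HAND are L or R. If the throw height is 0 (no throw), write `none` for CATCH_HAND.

Answer: R 1 L

Derivation:
Beat 15: 15 mod 2 = 1, so hand = R
Throw height = pattern[15 mod 4] = pattern[3] = 1
Lands at beat 15+1=16, 16 mod 2 = 0, so catch hand = L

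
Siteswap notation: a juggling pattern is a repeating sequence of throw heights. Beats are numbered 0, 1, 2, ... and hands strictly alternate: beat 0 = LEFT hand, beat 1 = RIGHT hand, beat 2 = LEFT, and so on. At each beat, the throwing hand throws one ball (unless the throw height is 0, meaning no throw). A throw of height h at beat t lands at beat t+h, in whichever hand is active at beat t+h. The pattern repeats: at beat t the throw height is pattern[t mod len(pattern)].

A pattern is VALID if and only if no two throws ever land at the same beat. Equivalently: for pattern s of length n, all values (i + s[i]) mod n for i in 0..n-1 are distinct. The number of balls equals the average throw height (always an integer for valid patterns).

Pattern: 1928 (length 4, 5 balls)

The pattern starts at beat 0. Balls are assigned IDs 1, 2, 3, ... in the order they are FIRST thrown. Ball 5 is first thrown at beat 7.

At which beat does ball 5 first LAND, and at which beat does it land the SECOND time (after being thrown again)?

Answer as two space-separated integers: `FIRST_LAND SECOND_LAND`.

Answer: 15 23

Derivation:
Beat 0 (L): throw ball1 h=1 -> lands@1:R; in-air after throw: [b1@1:R]
Beat 1 (R): throw ball1 h=9 -> lands@10:L; in-air after throw: [b1@10:L]
Beat 2 (L): throw ball2 h=2 -> lands@4:L; in-air after throw: [b2@4:L b1@10:L]
Beat 3 (R): throw ball3 h=8 -> lands@11:R; in-air after throw: [b2@4:L b1@10:L b3@11:R]
Beat 4 (L): throw ball2 h=1 -> lands@5:R; in-air after throw: [b2@5:R b1@10:L b3@11:R]
Beat 5 (R): throw ball2 h=9 -> lands@14:L; in-air after throw: [b1@10:L b3@11:R b2@14:L]
Beat 6 (L): throw ball4 h=2 -> lands@8:L; in-air after throw: [b4@8:L b1@10:L b3@11:R b2@14:L]
Beat 7 (R): throw ball5 h=8 -> lands@15:R; in-air after throw: [b4@8:L b1@10:L b3@11:R b2@14:L b5@15:R]
Beat 8 (L): throw ball4 h=1 -> lands@9:R; in-air after throw: [b4@9:R b1@10:L b3@11:R b2@14:L b5@15:R]
Beat 9 (R): throw ball4 h=9 -> lands@18:L; in-air after throw: [b1@10:L b3@11:R b2@14:L b5@15:R b4@18:L]
Beat 10 (L): throw ball1 h=2 -> lands@12:L; in-air after throw: [b3@11:R b1@12:L b2@14:L b5@15:R b4@18:L]
Beat 11 (R): throw ball3 h=8 -> lands@19:R; in-air after throw: [b1@12:L b2@14:L b5@15:R b4@18:L b3@19:R]
Beat 12 (L): throw ball1 h=1 -> lands@13:R; in-air after throw: [b1@13:R b2@14:L b5@15:R b4@18:L b3@19:R]
Beat 13 (R): throw ball1 h=9 -> lands@22:L; in-air after throw: [b2@14:L b5@15:R b4@18:L b3@19:R b1@22:L]
Beat 14 (L): throw ball2 h=2 -> lands@16:L; in-air after throw: [b5@15:R b2@16:L b4@18:L b3@19:R b1@22:L]
Beat 15 (R): throw ball5 h=8 -> lands@23:R; in-air after throw: [b2@16:L b4@18:L b3@19:R b1@22:L b5@23:R]
Beat 16 (L): throw ball2 h=1 -> lands@17:R; in-air after throw: [b2@17:R b4@18:L b3@19:R b1@22:L b5@23:R]
Ball 5: thrown@7 h=8 -> first land @15; rethrown@15 h=8 -> second land @23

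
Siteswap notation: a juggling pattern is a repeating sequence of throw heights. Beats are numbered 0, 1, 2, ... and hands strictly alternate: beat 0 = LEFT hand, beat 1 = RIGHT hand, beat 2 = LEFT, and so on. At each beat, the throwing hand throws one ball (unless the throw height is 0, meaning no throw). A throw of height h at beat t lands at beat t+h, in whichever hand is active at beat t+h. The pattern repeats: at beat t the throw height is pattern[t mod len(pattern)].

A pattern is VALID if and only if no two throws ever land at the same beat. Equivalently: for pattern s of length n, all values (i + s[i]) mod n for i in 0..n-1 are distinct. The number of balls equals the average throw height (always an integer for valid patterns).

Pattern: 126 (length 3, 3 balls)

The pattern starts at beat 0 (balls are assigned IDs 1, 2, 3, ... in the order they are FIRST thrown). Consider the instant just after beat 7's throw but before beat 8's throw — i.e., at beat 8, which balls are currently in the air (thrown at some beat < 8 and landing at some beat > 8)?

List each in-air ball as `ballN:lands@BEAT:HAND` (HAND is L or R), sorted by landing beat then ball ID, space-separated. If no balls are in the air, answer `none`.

Beat 0 (L): throw ball1 h=1 -> lands@1:R; in-air after throw: [b1@1:R]
Beat 1 (R): throw ball1 h=2 -> lands@3:R; in-air after throw: [b1@3:R]
Beat 2 (L): throw ball2 h=6 -> lands@8:L; in-air after throw: [b1@3:R b2@8:L]
Beat 3 (R): throw ball1 h=1 -> lands@4:L; in-air after throw: [b1@4:L b2@8:L]
Beat 4 (L): throw ball1 h=2 -> lands@6:L; in-air after throw: [b1@6:L b2@8:L]
Beat 5 (R): throw ball3 h=6 -> lands@11:R; in-air after throw: [b1@6:L b2@8:L b3@11:R]
Beat 6 (L): throw ball1 h=1 -> lands@7:R; in-air after throw: [b1@7:R b2@8:L b3@11:R]
Beat 7 (R): throw ball1 h=2 -> lands@9:R; in-air after throw: [b2@8:L b1@9:R b3@11:R]
Beat 8 (L): throw ball2 h=6 -> lands@14:L; in-air after throw: [b1@9:R b3@11:R b2@14:L]

Answer: ball1:lands@9:R ball3:lands@11:R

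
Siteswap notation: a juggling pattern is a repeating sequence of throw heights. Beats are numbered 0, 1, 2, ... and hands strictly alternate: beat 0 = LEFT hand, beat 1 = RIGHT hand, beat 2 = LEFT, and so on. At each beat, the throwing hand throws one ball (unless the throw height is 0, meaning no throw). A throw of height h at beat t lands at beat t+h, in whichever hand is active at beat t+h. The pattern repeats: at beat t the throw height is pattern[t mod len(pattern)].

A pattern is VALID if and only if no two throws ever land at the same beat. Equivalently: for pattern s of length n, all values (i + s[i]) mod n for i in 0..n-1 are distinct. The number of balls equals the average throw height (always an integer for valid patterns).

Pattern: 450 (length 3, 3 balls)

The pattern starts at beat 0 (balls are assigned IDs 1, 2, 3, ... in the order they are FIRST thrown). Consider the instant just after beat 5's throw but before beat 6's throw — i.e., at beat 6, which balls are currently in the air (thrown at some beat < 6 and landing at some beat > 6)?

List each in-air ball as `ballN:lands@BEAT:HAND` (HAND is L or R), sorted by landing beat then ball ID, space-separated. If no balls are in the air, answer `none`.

Beat 0 (L): throw ball1 h=4 -> lands@4:L; in-air after throw: [b1@4:L]
Beat 1 (R): throw ball2 h=5 -> lands@6:L; in-air after throw: [b1@4:L b2@6:L]
Beat 3 (R): throw ball3 h=4 -> lands@7:R; in-air after throw: [b1@4:L b2@6:L b3@7:R]
Beat 4 (L): throw ball1 h=5 -> lands@9:R; in-air after throw: [b2@6:L b3@7:R b1@9:R]
Beat 6 (L): throw ball2 h=4 -> lands@10:L; in-air after throw: [b3@7:R b1@9:R b2@10:L]

Answer: ball3:lands@7:R ball1:lands@9:R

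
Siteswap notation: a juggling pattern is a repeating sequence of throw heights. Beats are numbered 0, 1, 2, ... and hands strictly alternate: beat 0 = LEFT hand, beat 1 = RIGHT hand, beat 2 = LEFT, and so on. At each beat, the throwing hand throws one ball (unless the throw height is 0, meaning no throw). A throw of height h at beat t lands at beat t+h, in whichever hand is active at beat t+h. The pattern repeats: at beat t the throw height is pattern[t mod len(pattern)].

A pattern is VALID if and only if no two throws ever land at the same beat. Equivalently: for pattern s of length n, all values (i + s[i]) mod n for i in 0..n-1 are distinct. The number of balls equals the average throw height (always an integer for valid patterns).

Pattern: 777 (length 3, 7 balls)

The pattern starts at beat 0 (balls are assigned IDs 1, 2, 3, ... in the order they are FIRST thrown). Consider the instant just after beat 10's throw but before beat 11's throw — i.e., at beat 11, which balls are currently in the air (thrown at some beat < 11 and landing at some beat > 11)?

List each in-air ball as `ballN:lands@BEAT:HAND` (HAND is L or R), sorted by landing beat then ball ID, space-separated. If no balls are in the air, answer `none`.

Answer: ball6:lands@12:L ball7:lands@13:R ball1:lands@14:L ball2:lands@15:R ball3:lands@16:L ball4:lands@17:R

Derivation:
Beat 0 (L): throw ball1 h=7 -> lands@7:R; in-air after throw: [b1@7:R]
Beat 1 (R): throw ball2 h=7 -> lands@8:L; in-air after throw: [b1@7:R b2@8:L]
Beat 2 (L): throw ball3 h=7 -> lands@9:R; in-air after throw: [b1@7:R b2@8:L b3@9:R]
Beat 3 (R): throw ball4 h=7 -> lands@10:L; in-air after throw: [b1@7:R b2@8:L b3@9:R b4@10:L]
Beat 4 (L): throw ball5 h=7 -> lands@11:R; in-air after throw: [b1@7:R b2@8:L b3@9:R b4@10:L b5@11:R]
Beat 5 (R): throw ball6 h=7 -> lands@12:L; in-air after throw: [b1@7:R b2@8:L b3@9:R b4@10:L b5@11:R b6@12:L]
Beat 6 (L): throw ball7 h=7 -> lands@13:R; in-air after throw: [b1@7:R b2@8:L b3@9:R b4@10:L b5@11:R b6@12:L b7@13:R]
Beat 7 (R): throw ball1 h=7 -> lands@14:L; in-air after throw: [b2@8:L b3@9:R b4@10:L b5@11:R b6@12:L b7@13:R b1@14:L]
Beat 8 (L): throw ball2 h=7 -> lands@15:R; in-air after throw: [b3@9:R b4@10:L b5@11:R b6@12:L b7@13:R b1@14:L b2@15:R]
Beat 9 (R): throw ball3 h=7 -> lands@16:L; in-air after throw: [b4@10:L b5@11:R b6@12:L b7@13:R b1@14:L b2@15:R b3@16:L]
Beat 10 (L): throw ball4 h=7 -> lands@17:R; in-air after throw: [b5@11:R b6@12:L b7@13:R b1@14:L b2@15:R b3@16:L b4@17:R]
Beat 11 (R): throw ball5 h=7 -> lands@18:L; in-air after throw: [b6@12:L b7@13:R b1@14:L b2@15:R b3@16:L b4@17:R b5@18:L]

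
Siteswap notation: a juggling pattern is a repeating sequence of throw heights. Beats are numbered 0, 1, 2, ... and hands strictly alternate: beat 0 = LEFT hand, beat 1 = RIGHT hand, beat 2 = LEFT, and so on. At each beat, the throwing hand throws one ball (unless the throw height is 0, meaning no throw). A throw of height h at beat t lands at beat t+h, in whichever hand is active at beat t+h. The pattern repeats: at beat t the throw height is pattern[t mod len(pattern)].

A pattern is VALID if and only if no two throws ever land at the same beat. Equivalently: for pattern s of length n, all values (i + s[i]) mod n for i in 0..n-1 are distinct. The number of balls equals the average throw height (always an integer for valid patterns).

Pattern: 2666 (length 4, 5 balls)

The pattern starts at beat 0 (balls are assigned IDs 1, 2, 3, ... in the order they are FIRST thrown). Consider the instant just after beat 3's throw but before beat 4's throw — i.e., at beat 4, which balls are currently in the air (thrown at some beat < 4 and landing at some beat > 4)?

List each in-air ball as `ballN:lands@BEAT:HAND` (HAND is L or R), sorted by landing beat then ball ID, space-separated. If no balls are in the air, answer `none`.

Answer: ball2:lands@7:R ball1:lands@8:L ball3:lands@9:R

Derivation:
Beat 0 (L): throw ball1 h=2 -> lands@2:L; in-air after throw: [b1@2:L]
Beat 1 (R): throw ball2 h=6 -> lands@7:R; in-air after throw: [b1@2:L b2@7:R]
Beat 2 (L): throw ball1 h=6 -> lands@8:L; in-air after throw: [b2@7:R b1@8:L]
Beat 3 (R): throw ball3 h=6 -> lands@9:R; in-air after throw: [b2@7:R b1@8:L b3@9:R]
Beat 4 (L): throw ball4 h=2 -> lands@6:L; in-air after throw: [b4@6:L b2@7:R b1@8:L b3@9:R]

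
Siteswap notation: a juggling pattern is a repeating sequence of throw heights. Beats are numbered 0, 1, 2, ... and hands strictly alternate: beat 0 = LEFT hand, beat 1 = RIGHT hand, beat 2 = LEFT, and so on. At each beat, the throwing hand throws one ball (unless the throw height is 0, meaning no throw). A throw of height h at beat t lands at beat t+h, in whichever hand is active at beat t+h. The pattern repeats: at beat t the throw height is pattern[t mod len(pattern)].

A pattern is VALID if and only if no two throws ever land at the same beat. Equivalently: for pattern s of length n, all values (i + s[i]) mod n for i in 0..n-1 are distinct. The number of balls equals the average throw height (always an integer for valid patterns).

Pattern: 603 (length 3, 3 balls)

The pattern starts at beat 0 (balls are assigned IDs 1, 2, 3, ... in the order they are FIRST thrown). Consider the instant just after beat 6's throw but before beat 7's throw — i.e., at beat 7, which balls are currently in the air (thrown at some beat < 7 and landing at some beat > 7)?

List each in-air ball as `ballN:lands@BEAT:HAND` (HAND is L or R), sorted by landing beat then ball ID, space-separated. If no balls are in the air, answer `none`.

Answer: ball2:lands@8:L ball3:lands@9:R ball1:lands@12:L

Derivation:
Beat 0 (L): throw ball1 h=6 -> lands@6:L; in-air after throw: [b1@6:L]
Beat 2 (L): throw ball2 h=3 -> lands@5:R; in-air after throw: [b2@5:R b1@6:L]
Beat 3 (R): throw ball3 h=6 -> lands@9:R; in-air after throw: [b2@5:R b1@6:L b3@9:R]
Beat 5 (R): throw ball2 h=3 -> lands@8:L; in-air after throw: [b1@6:L b2@8:L b3@9:R]
Beat 6 (L): throw ball1 h=6 -> lands@12:L; in-air after throw: [b2@8:L b3@9:R b1@12:L]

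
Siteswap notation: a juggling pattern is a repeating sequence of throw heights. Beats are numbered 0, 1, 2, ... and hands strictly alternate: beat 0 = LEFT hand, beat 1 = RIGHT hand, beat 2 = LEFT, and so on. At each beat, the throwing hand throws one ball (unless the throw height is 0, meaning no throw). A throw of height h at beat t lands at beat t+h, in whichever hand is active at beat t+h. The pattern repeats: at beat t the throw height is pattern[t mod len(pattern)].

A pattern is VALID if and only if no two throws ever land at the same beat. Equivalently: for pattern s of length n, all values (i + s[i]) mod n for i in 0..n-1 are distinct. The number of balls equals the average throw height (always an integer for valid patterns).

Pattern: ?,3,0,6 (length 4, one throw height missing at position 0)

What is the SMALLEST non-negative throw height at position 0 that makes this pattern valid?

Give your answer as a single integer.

i=0: s[i]=? (unknown)
i=1: (1 + 3) mod 4 = 0
i=2: (2 + 0) mod 4 = 2
i=3: (3 + 6) mod 4 = 1
Known residues: [0, 1, 2]; need a permutation of 0..3, so missing residue r = 3
Need (0 + s) mod 4 = 3; smallest s = (3 - 0) mod 4 = 3

Answer: 3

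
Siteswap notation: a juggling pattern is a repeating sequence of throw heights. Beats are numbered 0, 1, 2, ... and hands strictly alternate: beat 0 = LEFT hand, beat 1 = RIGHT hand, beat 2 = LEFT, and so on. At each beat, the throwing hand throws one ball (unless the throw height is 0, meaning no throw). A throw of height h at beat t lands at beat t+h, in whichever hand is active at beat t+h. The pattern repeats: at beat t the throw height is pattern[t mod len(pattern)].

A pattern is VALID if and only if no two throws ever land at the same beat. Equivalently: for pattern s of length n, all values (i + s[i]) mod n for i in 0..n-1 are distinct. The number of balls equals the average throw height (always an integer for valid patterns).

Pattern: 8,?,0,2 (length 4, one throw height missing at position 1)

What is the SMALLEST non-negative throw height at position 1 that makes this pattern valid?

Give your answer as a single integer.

i=0: (0 + 8) mod 4 = 0
i=1: s[i]=? (unknown)
i=2: (2 + 0) mod 4 = 2
i=3: (3 + 2) mod 4 = 1
Known residues: [0, 1, 2]; need a permutation of 0..3, so missing residue r = 3
Need (1 + s) mod 4 = 3; smallest s = (3 - 1) mod 4 = 2

Answer: 2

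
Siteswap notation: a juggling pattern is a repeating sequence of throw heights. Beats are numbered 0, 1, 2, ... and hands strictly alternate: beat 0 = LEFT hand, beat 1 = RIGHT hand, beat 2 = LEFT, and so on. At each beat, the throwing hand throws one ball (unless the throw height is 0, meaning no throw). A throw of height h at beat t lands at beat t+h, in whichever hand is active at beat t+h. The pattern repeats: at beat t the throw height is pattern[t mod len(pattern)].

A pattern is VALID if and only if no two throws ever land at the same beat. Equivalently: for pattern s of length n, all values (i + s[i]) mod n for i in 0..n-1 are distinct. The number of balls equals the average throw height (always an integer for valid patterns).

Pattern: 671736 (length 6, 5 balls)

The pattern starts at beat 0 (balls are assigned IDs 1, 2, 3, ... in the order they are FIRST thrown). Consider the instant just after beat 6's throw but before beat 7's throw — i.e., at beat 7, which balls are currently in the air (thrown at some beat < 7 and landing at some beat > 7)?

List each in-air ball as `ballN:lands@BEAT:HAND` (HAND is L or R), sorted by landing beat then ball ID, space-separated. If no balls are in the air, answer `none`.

Answer: ball2:lands@8:L ball3:lands@10:L ball5:lands@11:R ball1:lands@12:L

Derivation:
Beat 0 (L): throw ball1 h=6 -> lands@6:L; in-air after throw: [b1@6:L]
Beat 1 (R): throw ball2 h=7 -> lands@8:L; in-air after throw: [b1@6:L b2@8:L]
Beat 2 (L): throw ball3 h=1 -> lands@3:R; in-air after throw: [b3@3:R b1@6:L b2@8:L]
Beat 3 (R): throw ball3 h=7 -> lands@10:L; in-air after throw: [b1@6:L b2@8:L b3@10:L]
Beat 4 (L): throw ball4 h=3 -> lands@7:R; in-air after throw: [b1@6:L b4@7:R b2@8:L b3@10:L]
Beat 5 (R): throw ball5 h=6 -> lands@11:R; in-air after throw: [b1@6:L b4@7:R b2@8:L b3@10:L b5@11:R]
Beat 6 (L): throw ball1 h=6 -> lands@12:L; in-air after throw: [b4@7:R b2@8:L b3@10:L b5@11:R b1@12:L]
Beat 7 (R): throw ball4 h=7 -> lands@14:L; in-air after throw: [b2@8:L b3@10:L b5@11:R b1@12:L b4@14:L]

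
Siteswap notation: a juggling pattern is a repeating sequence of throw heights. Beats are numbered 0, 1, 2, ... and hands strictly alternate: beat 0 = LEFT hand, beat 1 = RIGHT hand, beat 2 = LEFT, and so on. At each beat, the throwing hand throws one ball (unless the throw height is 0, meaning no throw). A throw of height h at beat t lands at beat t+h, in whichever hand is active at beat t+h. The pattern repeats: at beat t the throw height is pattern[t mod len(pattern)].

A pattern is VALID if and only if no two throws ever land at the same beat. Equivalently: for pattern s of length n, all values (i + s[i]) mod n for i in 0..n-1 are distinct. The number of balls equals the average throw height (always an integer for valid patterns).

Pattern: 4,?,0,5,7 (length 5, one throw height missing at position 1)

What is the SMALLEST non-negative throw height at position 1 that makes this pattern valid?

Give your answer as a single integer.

Answer: 4

Derivation:
i=0: (0 + 4) mod 5 = 4
i=1: s[i]=? (unknown)
i=2: (2 + 0) mod 5 = 2
i=3: (3 + 5) mod 5 = 3
i=4: (4 + 7) mod 5 = 1
Known residues: [1, 2, 3, 4]; need a permutation of 0..4, so missing residue r = 0
Need (1 + s) mod 5 = 0; smallest s = (0 - 1) mod 5 = 4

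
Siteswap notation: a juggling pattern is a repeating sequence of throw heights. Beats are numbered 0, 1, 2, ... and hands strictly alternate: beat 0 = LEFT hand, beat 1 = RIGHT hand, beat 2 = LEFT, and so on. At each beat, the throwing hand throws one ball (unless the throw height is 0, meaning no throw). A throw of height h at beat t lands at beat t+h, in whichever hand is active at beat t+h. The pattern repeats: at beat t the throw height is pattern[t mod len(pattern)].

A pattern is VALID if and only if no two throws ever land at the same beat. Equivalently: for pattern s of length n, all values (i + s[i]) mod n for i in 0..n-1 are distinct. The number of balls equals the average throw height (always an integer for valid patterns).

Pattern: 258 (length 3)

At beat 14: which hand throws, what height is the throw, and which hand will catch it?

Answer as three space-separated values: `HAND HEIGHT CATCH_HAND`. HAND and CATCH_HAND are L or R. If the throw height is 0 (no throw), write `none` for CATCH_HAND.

Answer: L 8 L

Derivation:
Beat 14: 14 mod 2 = 0, so hand = L
Throw height = pattern[14 mod 3] = pattern[2] = 8
Lands at beat 14+8=22, 22 mod 2 = 0, so catch hand = L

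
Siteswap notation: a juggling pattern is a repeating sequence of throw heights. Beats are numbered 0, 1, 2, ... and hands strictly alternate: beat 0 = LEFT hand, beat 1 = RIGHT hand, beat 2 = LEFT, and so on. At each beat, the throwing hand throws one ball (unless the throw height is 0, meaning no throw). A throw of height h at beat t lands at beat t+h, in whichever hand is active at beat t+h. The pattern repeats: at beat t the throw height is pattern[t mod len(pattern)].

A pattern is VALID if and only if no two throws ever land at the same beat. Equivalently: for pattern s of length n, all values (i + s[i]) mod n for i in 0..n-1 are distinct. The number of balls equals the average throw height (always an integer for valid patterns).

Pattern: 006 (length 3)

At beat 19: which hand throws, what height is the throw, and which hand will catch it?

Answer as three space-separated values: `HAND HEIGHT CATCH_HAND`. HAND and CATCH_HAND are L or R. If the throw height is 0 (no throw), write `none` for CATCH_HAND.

Answer: R 0 none

Derivation:
Beat 19: 19 mod 2 = 1, so hand = R
Throw height = pattern[19 mod 3] = pattern[1] = 0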